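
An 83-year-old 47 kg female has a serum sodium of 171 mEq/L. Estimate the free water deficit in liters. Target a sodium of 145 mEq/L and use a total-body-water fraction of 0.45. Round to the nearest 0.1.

TBW = 0.45 · 47 = 21.15 L
Free water deficit = TBW · (Na/145 − 1)
= 21.15 · (171/145 − 1)
= 21.15 · 0.1793
= 3.79 L

3.8 L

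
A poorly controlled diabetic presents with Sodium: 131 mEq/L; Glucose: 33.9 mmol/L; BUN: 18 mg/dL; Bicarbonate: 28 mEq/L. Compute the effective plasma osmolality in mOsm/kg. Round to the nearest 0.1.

Effective osmolality excludes urea (freely permeant across cell membranes):
2·Na + glucose
= 2·131 + 33.9
= 262 + 33.9
= 295.9 mOsm/kg

295.9 mOsm/kg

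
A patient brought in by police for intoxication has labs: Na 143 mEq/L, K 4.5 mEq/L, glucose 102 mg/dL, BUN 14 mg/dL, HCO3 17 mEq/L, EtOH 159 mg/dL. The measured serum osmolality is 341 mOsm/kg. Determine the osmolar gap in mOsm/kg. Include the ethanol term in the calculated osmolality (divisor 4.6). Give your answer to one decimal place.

9.8 mOsm/kg

Calculated osmolality = 2·Na + glucose/18 + BUN/2.8 + ethanol/4.6
= 2·143 + 102/18 + 14/2.8 + 159/4.6
= 286 + 5.67 + 5 + 34.57
= 331.24 mOsm/kg ≈ 331.2 mOsm/kg
Osmolar gap = measured − calculated = 341 − 331.2 = 9.8 mOsm/kg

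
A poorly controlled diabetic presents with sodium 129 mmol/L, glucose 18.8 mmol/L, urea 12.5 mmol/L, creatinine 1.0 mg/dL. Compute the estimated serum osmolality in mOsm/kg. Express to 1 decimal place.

Calculated osmolality = 2·Na + glucose + urea
= 2·129 + 18.8 + 12.5
= 258 + 18.80 + 12.50
= 289.3 mOsm/kg

289.3 mOsm/kg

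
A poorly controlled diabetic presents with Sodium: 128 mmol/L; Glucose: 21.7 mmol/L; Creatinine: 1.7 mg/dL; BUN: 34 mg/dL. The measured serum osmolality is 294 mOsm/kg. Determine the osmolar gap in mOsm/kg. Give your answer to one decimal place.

4.2 mOsm/kg

Calculated osmolality = 2·Na + glucose + BUN/2.8
= 2·128 + 21.7 + 34/2.8
= 256 + 21.70 + 12.14
= 289.84 mOsm/kg ≈ 289.8 mOsm/kg
Osmolar gap = measured − calculated = 294 − 289.8 = 4.2 mOsm/kg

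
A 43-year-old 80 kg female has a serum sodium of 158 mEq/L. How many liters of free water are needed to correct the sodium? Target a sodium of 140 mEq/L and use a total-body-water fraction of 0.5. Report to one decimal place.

5.1 L

TBW = 0.5 · 80 = 40 L
Free water deficit = TBW · (Na/140 − 1)
= 40 · (158/140 − 1)
= 40 · 0.1286
= 5.14 L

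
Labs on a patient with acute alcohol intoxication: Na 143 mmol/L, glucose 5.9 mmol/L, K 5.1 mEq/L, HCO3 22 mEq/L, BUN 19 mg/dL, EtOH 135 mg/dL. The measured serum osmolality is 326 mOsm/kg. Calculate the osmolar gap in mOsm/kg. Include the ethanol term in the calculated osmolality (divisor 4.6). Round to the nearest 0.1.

Calculated osmolality = 2·Na + glucose + BUN/2.8 + ethanol/4.6
= 2·143 + 5.9 + 19/2.8 + 135/4.6
= 286 + 5.90 + 6.79 + 29.35
= 328.04 mOsm/kg ≈ 328.0 mOsm/kg
Osmolar gap = measured − calculated = 326 − 328.0 = -2.0 mOsm/kg

-2.0 mOsm/kg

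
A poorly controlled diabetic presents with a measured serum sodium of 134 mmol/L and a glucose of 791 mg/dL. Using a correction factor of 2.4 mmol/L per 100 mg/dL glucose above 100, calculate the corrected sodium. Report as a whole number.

Corrected Na = measured Na + 2.4 · (glucose − 100)/100
= 134 + 2.4 · (791 − 100)/100
= 134 + 16.6
= 150.6 mmol/L

151 mmol/L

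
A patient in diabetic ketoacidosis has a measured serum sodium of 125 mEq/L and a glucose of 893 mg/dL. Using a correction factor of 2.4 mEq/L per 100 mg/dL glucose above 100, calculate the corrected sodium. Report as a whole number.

Corrected Na = measured Na + 2.4 · (glucose − 100)/100
= 125 + 2.4 · (893 − 100)/100
= 125 + 19
= 144 mEq/L

144 mEq/L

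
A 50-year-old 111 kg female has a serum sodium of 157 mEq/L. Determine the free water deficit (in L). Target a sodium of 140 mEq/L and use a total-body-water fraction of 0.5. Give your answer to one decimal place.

TBW = 0.5 · 111 = 55.5 L
Free water deficit = TBW · (Na/140 − 1)
= 55.5 · (157/140 − 1)
= 55.5 · 0.1214
= 6.74 L

6.7 L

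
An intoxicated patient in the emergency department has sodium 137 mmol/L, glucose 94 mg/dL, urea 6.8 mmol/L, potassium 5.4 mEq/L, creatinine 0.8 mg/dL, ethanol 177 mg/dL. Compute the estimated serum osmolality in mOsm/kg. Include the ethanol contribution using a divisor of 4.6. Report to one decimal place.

Calculated osmolality = 2·Na + glucose/18 + urea + ethanol/4.6
= 2·137 + 94/18 + 6.8 + 177/4.6
= 274 + 5.22 + 6.80 + 38.48
= 324.5 mOsm/kg

324.5 mOsm/kg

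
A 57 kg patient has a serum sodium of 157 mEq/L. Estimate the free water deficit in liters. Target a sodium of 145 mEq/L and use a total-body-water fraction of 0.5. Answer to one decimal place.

2.4 L

TBW = 0.5 · 57 = 28.5 L
Free water deficit = TBW · (Na/145 − 1)
= 28.5 · (157/145 − 1)
= 28.5 · 0.0828
= 2.36 L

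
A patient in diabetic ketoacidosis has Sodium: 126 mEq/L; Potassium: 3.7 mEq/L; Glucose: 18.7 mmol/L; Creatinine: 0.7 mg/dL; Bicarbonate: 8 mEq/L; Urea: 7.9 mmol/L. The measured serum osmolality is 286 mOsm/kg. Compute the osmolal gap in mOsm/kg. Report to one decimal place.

7.4 mOsm/kg

Calculated osmolality = 2·Na + glucose + urea
= 2·126 + 18.7 + 7.9
= 252 + 18.70 + 7.90
= 278.6 mOsm/kg ≈ 278.6 mOsm/kg
Osmolar gap = measured − calculated = 286 − 278.6 = 7.4 mOsm/kg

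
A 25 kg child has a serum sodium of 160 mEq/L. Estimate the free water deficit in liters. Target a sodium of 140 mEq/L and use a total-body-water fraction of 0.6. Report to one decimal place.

2.1 L

TBW = 0.6 · 25 = 15 L
Free water deficit = TBW · (Na/140 − 1)
= 15 · (160/140 − 1)
= 15 · 0.1429
= 2.14 L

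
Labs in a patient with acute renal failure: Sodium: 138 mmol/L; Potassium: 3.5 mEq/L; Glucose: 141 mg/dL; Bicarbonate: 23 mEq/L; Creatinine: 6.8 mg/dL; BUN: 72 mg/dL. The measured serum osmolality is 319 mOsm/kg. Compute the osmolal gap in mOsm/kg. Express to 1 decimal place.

Calculated osmolality = 2·Na + glucose/18 + BUN/2.8
= 2·138 + 141/18 + 72/2.8
= 276 + 7.83 + 25.71
= 309.54 mOsm/kg ≈ 309.5 mOsm/kg
Osmolar gap = measured − calculated = 319 − 309.5 = 9.5 mOsm/kg

9.5 mOsm/kg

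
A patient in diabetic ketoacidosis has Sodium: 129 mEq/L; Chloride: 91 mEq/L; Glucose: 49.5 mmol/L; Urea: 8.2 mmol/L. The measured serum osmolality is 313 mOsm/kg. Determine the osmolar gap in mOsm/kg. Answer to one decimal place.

-2.7 mOsm/kg

Calculated osmolality = 2·Na + glucose + urea
= 2·129 + 49.5 + 8.2
= 258 + 49.50 + 8.20
= 315.7 mOsm/kg ≈ 315.7 mOsm/kg
Osmolar gap = measured − calculated = 313 − 315.7 = -2.7 mOsm/kg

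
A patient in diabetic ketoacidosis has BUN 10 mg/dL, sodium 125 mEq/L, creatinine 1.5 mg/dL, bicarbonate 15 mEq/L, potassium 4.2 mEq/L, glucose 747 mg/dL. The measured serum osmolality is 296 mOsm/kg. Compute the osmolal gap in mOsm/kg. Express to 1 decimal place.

Calculated osmolality = 2·Na + glucose/18 + BUN/2.8
= 2·125 + 747/18 + 10/2.8
= 250 + 41.50 + 3.57
= 295.07 mOsm/kg ≈ 295.1 mOsm/kg
Osmolar gap = measured − calculated = 296 − 295.1 = 0.9 mOsm/kg

0.9 mOsm/kg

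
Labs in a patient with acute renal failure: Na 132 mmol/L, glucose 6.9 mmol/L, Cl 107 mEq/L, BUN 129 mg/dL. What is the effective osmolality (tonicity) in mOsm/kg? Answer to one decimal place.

270.9 mOsm/kg

Effective osmolality excludes urea (freely permeant across cell membranes):
2·Na + glucose
= 2·132 + 6.9
= 264 + 6.9
= 270.9 mOsm/kg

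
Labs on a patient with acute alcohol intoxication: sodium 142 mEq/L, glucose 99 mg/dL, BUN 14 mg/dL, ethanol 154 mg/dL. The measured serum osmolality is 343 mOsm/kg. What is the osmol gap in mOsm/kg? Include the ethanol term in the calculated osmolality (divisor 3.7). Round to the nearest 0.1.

6.9 mOsm/kg

Calculated osmolality = 2·Na + glucose/18 + BUN/2.8 + ethanol/3.7
= 2·142 + 99/18 + 14/2.8 + 154/3.7
= 284 + 5.50 + 5 + 41.62
= 336.12 mOsm/kg ≈ 336.1 mOsm/kg
Osmolar gap = measured − calculated = 343 − 336.1 = 6.9 mOsm/kg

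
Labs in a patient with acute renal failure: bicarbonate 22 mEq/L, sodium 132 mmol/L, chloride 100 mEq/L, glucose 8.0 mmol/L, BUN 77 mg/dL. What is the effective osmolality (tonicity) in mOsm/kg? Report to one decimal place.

272.0 mOsm/kg

Effective osmolality excludes urea (freely permeant across cell membranes):
2·Na + glucose
= 2·132 + 8
= 264 + 8
= 272 mOsm/kg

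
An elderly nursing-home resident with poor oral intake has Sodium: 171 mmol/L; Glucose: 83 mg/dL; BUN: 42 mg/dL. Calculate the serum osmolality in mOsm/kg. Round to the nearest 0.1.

361.6 mOsm/kg

Calculated osmolality = 2·Na + glucose/18 + BUN/2.8
= 2·171 + 83/18 + 42/2.8
= 342 + 4.61 + 15
= 361.61 mOsm/kg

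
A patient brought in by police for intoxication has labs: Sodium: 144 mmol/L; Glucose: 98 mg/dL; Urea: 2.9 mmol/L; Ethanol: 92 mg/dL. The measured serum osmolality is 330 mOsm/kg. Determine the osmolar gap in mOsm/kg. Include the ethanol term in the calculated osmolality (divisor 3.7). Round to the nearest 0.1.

8.8 mOsm/kg

Calculated osmolality = 2·Na + glucose/18 + urea + ethanol/3.7
= 2·144 + 98/18 + 2.9 + 92/3.7
= 288 + 5.44 + 2.90 + 24.86
= 321.2 mOsm/kg ≈ 321.2 mOsm/kg
Osmolar gap = measured − calculated = 330 − 321.2 = 8.8 mOsm/kg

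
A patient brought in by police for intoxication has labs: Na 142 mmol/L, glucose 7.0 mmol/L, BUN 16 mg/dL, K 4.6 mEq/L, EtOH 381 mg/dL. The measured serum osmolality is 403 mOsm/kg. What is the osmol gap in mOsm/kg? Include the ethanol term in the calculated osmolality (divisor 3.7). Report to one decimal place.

Calculated osmolality = 2·Na + glucose + BUN/2.8 + ethanol/3.7
= 2·142 + 7 + 16/2.8 + 381/3.7
= 284 + 7 + 5.71 + 102.97
= 399.68 mOsm/kg ≈ 399.7 mOsm/kg
Osmolar gap = measured − calculated = 403 − 399.7 = 3.3 mOsm/kg

3.3 mOsm/kg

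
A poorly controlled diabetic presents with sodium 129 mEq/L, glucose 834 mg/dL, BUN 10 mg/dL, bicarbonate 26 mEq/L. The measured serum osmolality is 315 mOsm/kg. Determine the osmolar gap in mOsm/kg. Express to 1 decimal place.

Calculated osmolality = 2·Na + glucose/18 + BUN/2.8
= 2·129 + 834/18 + 10/2.8
= 258 + 46.33 + 3.57
= 307.9 mOsm/kg ≈ 307.9 mOsm/kg
Osmolar gap = measured − calculated = 315 − 307.9 = 7.1 mOsm/kg

7.1 mOsm/kg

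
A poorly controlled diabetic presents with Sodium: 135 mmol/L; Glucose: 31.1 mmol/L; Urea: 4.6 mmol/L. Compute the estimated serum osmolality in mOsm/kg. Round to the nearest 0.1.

305.7 mOsm/kg

Calculated osmolality = 2·Na + glucose + urea
= 2·135 + 31.1 + 4.6
= 270 + 31.10 + 4.60
= 305.7 mOsm/kg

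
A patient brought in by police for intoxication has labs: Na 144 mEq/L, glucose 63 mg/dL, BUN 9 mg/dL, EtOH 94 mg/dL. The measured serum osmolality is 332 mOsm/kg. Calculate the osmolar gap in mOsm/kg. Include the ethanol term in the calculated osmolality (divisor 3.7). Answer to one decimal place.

Calculated osmolality = 2·Na + glucose/18 + BUN/2.8 + ethanol/3.7
= 2·144 + 63/18 + 9/2.8 + 94/3.7
= 288 + 3.50 + 3.21 + 25.41
= 320.12 mOsm/kg ≈ 320.1 mOsm/kg
Osmolar gap = measured − calculated = 332 − 320.1 = 11.9 mOsm/kg

11.9 mOsm/kg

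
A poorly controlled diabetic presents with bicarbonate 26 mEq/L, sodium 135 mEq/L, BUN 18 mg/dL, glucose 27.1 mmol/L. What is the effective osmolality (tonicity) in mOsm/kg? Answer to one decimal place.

Effective osmolality excludes urea (freely permeant across cell membranes):
2·Na + glucose
= 2·135 + 27.1
= 270 + 27.1
= 297.1 mOsm/kg

297.1 mOsm/kg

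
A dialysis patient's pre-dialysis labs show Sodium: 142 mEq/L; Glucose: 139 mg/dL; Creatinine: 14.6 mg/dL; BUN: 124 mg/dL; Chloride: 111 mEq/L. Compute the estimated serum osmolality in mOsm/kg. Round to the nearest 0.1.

Calculated osmolality = 2·Na + glucose/18 + BUN/2.8
= 2·142 + 139/18 + 124/2.8
= 284 + 7.72 + 44.29
= 336.01 mOsm/kg

336.0 mOsm/kg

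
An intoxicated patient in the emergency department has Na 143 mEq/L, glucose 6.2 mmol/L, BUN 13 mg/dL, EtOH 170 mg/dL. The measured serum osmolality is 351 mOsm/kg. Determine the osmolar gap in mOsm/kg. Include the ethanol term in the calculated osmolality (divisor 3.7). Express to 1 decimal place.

Calculated osmolality = 2·Na + glucose + BUN/2.8 + ethanol/3.7
= 2·143 + 6.2 + 13/2.8 + 170/3.7
= 286 + 6.20 + 4.64 + 45.95
= 342.79 mOsm/kg ≈ 342.8 mOsm/kg
Osmolar gap = measured − calculated = 351 − 342.8 = 8.2 mOsm/kg

8.2 mOsm/kg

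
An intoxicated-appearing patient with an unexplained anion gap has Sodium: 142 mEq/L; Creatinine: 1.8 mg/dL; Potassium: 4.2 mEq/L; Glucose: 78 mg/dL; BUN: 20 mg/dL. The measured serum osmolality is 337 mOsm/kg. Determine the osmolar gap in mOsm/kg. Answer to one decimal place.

Calculated osmolality = 2·Na + glucose/18 + BUN/2.8
= 2·142 + 78/18 + 20/2.8
= 284 + 4.33 + 7.14
= 295.47 mOsm/kg ≈ 295.5 mOsm/kg
Osmolar gap = measured − calculated = 337 − 295.5 = 41.5 mOsm/kg

41.5 mOsm/kg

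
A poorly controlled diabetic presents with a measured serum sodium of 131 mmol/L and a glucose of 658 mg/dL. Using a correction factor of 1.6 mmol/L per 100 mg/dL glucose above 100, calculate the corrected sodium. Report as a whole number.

140 mmol/L

Corrected Na = measured Na + 1.6 · (glucose − 100)/100
= 131 + 1.6 · (658 − 100)/100
= 131 + 8.9
= 139.9 mmol/L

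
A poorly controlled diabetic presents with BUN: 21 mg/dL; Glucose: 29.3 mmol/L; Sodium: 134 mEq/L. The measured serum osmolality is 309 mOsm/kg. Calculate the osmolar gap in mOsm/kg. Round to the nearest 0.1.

Calculated osmolality = 2·Na + glucose + BUN/2.8
= 2·134 + 29.3 + 21/2.8
= 268 + 29.30 + 7.50
= 304.8 mOsm/kg ≈ 304.8 mOsm/kg
Osmolar gap = measured − calculated = 309 − 304.8 = 4.2 mOsm/kg

4.2 mOsm/kg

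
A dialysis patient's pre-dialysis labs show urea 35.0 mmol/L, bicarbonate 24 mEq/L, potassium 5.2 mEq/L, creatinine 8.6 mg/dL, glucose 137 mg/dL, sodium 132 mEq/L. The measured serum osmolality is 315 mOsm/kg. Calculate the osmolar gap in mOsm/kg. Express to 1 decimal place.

8.4 mOsm/kg

Calculated osmolality = 2·Na + glucose/18 + urea
= 2·132 + 137/18 + 35
= 264 + 7.61 + 35
= 306.61 mOsm/kg ≈ 306.6 mOsm/kg
Osmolar gap = measured − calculated = 315 − 306.6 = 8.4 mOsm/kg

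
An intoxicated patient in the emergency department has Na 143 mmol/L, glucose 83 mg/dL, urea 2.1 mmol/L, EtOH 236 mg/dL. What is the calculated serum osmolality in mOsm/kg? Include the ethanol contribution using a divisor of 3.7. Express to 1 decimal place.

356.5 mOsm/kg

Calculated osmolality = 2·Na + glucose/18 + urea + ethanol/3.7
= 2·143 + 83/18 + 2.1 + 236/3.7
= 286 + 4.61 + 2.10 + 63.78
= 356.49 mOsm/kg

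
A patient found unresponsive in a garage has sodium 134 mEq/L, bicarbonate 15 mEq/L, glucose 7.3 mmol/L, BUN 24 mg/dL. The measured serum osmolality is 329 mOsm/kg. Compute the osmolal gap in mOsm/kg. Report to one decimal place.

Calculated osmolality = 2·Na + glucose + BUN/2.8
= 2·134 + 7.3 + 24/2.8
= 268 + 7.30 + 8.57
= 283.87 mOsm/kg ≈ 283.9 mOsm/kg
Osmolar gap = measured − calculated = 329 − 283.9 = 45.1 mOsm/kg

45.1 mOsm/kg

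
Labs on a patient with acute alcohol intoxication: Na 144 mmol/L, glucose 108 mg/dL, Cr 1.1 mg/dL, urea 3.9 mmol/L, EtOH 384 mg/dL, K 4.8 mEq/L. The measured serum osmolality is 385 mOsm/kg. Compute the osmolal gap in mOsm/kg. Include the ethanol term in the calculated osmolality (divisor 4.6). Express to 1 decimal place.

Calculated osmolality = 2·Na + glucose/18 + urea + ethanol/4.6
= 2·144 + 108/18 + 3.9 + 384/4.6
= 288 + 6 + 3.90 + 83.48
= 381.38 mOsm/kg ≈ 381.4 mOsm/kg
Osmolar gap = measured − calculated = 385 − 381.4 = 3.6 mOsm/kg

3.6 mOsm/kg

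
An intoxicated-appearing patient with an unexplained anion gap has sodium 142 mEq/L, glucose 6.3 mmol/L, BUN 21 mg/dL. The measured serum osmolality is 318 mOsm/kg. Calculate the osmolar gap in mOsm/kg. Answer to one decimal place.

Calculated osmolality = 2·Na + glucose + BUN/2.8
= 2·142 + 6.3 + 21/2.8
= 284 + 6.30 + 7.50
= 297.8 mOsm/kg ≈ 297.8 mOsm/kg
Osmolar gap = measured − calculated = 318 − 297.8 = 20.2 mOsm/kg

20.2 mOsm/kg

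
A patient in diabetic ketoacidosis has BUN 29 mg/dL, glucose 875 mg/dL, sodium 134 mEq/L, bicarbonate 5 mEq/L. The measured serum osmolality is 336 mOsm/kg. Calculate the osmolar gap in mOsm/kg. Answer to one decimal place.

9.0 mOsm/kg

Calculated osmolality = 2·Na + glucose/18 + BUN/2.8
= 2·134 + 875/18 + 29/2.8
= 268 + 48.61 + 10.36
= 326.97 mOsm/kg ≈ 327.0 mOsm/kg
Osmolar gap = measured − calculated = 336 − 327.0 = 9.0 mOsm/kg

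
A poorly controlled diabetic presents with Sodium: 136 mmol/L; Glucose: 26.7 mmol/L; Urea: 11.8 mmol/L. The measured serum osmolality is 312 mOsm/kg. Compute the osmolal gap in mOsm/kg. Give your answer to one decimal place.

Calculated osmolality = 2·Na + glucose + urea
= 2·136 + 26.7 + 11.8
= 272 + 26.70 + 11.80
= 310.5 mOsm/kg ≈ 310.5 mOsm/kg
Osmolar gap = measured − calculated = 312 − 310.5 = 1.5 mOsm/kg

1.5 mOsm/kg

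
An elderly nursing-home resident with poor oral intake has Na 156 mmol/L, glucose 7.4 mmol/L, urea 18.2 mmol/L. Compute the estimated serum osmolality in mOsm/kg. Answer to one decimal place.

337.6 mOsm/kg

Calculated osmolality = 2·Na + glucose + urea
= 2·156 + 7.4 + 18.2
= 312 + 7.40 + 18.20
= 337.6 mOsm/kg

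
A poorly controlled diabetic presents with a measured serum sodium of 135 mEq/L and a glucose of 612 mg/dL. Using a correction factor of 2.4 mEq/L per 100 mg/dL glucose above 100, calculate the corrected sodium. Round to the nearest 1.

Corrected Na = measured Na + 2.4 · (glucose − 100)/100
= 135 + 2.4 · (612 − 100)/100
= 135 + 12.3
= 147.3 mEq/L

147 mEq/L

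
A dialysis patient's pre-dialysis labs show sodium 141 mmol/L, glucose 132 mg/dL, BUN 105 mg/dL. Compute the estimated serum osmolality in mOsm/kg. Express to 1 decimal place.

Calculated osmolality = 2·Na + glucose/18 + BUN/2.8
= 2·141 + 132/18 + 105/2.8
= 282 + 7.33 + 37.50
= 326.83 mOsm/kg

326.8 mOsm/kg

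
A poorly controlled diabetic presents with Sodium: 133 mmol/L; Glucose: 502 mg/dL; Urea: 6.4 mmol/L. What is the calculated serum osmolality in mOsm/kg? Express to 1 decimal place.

300.3 mOsm/kg

Calculated osmolality = 2·Na + glucose/18 + urea
= 2·133 + 502/18 + 6.4
= 266 + 27.89 + 6.40
= 300.29 mOsm/kg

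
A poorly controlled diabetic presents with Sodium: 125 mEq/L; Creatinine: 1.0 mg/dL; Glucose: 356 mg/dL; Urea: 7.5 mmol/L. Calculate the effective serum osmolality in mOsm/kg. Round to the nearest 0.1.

269.8 mOsm/kg

Effective osmolality excludes urea (freely permeant across cell membranes):
2·Na + glucose/18
= 2·125 + 356/18
= 250 + 19.78
= 269.78 mOsm/kg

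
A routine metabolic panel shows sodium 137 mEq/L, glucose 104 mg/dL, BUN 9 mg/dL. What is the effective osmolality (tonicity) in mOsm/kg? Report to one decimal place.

279.8 mOsm/kg

Effective osmolality excludes urea (freely permeant across cell membranes):
2·Na + glucose/18
= 2·137 + 104/18
= 274 + 5.78
= 279.78 mOsm/kg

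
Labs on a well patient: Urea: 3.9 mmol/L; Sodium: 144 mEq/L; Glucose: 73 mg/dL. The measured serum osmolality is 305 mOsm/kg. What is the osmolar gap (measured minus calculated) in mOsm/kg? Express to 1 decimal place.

Calculated osmolality = 2·Na + glucose/18 + urea
= 2·144 + 73/18 + 3.9
= 288 + 4.06 + 3.90
= 295.96 mOsm/kg ≈ 296.0 mOsm/kg
Osmolar gap = measured − calculated = 305 − 296.0 = 9.0 mOsm/kg

9.0 mOsm/kg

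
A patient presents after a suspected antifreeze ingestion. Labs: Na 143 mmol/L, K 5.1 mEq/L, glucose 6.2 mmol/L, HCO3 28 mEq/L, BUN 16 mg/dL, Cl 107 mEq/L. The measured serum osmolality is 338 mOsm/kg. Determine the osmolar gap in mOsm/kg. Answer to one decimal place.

Calculated osmolality = 2·Na + glucose + BUN/2.8
= 2·143 + 6.2 + 16/2.8
= 286 + 6.20 + 5.71
= 297.91 mOsm/kg ≈ 297.9 mOsm/kg
Osmolar gap = measured − calculated = 338 − 297.9 = 40.1 mOsm/kg

40.1 mOsm/kg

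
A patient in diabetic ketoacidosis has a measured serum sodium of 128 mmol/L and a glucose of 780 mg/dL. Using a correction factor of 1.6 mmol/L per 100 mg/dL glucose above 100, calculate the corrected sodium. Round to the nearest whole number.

139 mmol/L

Corrected Na = measured Na + 1.6 · (glucose − 100)/100
= 128 + 1.6 · (780 − 100)/100
= 128 + 10.9
= 138.9 mmol/L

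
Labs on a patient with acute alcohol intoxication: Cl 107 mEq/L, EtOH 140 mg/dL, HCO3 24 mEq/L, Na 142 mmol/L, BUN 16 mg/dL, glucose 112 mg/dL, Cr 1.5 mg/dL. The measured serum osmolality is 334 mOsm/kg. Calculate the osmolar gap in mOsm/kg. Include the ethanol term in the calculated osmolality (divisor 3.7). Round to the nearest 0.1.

Calculated osmolality = 2·Na + glucose/18 + BUN/2.8 + ethanol/3.7
= 2·142 + 112/18 + 16/2.8 + 140/3.7
= 284 + 6.22 + 5.71 + 37.84
= 333.77 mOsm/kg ≈ 333.8 mOsm/kg
Osmolar gap = measured − calculated = 334 − 333.8 = 0.2 mOsm/kg

0.2 mOsm/kg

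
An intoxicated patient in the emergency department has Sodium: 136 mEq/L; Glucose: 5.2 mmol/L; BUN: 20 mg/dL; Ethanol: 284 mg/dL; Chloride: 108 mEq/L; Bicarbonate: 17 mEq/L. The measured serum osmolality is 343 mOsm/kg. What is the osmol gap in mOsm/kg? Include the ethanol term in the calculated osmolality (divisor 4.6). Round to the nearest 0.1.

Calculated osmolality = 2·Na + glucose + BUN/2.8 + ethanol/4.6
= 2·136 + 5.2 + 20/2.8 + 284/4.6
= 272 + 5.20 + 7.14 + 61.74
= 346.08 mOsm/kg ≈ 346.1 mOsm/kg
Osmolar gap = measured − calculated = 343 − 346.1 = -3.1 mOsm/kg

-3.1 mOsm/kg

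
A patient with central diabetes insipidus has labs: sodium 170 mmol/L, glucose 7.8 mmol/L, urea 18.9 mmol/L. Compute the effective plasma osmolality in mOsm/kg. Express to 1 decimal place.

Effective osmolality excludes urea (freely permeant across cell membranes):
2·Na + glucose
= 2·170 + 7.8
= 340 + 7.8
= 347.8 mOsm/kg

347.8 mOsm/kg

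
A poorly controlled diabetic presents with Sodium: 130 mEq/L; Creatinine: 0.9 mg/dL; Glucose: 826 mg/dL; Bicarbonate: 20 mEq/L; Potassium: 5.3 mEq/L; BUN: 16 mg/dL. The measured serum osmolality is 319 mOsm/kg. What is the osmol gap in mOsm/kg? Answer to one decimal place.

7.4 mOsm/kg

Calculated osmolality = 2·Na + glucose/18 + BUN/2.8
= 2·130 + 826/18 + 16/2.8
= 260 + 45.89 + 5.71
= 311.6 mOsm/kg ≈ 311.6 mOsm/kg
Osmolar gap = measured − calculated = 319 − 311.6 = 7.4 mOsm/kg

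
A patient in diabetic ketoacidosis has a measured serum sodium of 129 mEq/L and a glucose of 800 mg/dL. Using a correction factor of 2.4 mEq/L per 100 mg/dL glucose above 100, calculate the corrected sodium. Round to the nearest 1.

Corrected Na = measured Na + 2.4 · (glucose − 100)/100
= 129 + 2.4 · (800 − 100)/100
= 129 + 16.8
= 145.8 mEq/L

146 mEq/L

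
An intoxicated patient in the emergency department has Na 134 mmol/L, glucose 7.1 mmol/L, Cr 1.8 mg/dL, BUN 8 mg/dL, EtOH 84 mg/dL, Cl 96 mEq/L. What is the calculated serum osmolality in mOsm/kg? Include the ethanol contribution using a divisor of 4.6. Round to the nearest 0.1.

Calculated osmolality = 2·Na + glucose + BUN/2.8 + ethanol/4.6
= 2·134 + 7.1 + 8/2.8 + 84/4.6
= 268 + 7.10 + 2.86 + 18.26
= 296.22 mOsm/kg

296.2 mOsm/kg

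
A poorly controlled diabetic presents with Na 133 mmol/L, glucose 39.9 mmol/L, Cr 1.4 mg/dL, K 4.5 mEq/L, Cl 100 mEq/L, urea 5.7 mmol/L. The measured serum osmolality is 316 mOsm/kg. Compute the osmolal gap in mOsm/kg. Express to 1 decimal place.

Calculated osmolality = 2·Na + glucose + urea
= 2·133 + 39.9 + 5.7
= 266 + 39.90 + 5.70
= 311.6 mOsm/kg ≈ 311.6 mOsm/kg
Osmolar gap = measured − calculated = 316 − 311.6 = 4.4 mOsm/kg

4.4 mOsm/kg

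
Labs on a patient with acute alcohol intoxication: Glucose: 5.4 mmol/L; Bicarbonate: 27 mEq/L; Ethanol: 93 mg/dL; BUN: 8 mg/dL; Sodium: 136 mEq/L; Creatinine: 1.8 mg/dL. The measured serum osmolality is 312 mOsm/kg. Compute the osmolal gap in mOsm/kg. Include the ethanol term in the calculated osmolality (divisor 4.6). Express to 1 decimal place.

Calculated osmolality = 2·Na + glucose + BUN/2.8 + ethanol/4.6
= 2·136 + 5.4 + 8/2.8 + 93/4.6
= 272 + 5.40 + 2.86 + 20.22
= 300.48 mOsm/kg ≈ 300.5 mOsm/kg
Osmolar gap = measured − calculated = 312 − 300.5 = 11.5 mOsm/kg

11.5 mOsm/kg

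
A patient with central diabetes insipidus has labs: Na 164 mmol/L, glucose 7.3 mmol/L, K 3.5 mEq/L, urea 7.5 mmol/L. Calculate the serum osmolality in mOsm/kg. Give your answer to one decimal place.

Calculated osmolality = 2·Na + glucose + urea
= 2·164 + 7.3 + 7.5
= 328 + 7.30 + 7.50
= 342.8 mOsm/kg

342.8 mOsm/kg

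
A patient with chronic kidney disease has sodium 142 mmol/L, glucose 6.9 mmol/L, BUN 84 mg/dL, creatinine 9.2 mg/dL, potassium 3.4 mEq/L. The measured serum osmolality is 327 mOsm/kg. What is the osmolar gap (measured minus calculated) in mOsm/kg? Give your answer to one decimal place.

6.1 mOsm/kg

Calculated osmolality = 2·Na + glucose + BUN/2.8
= 2·142 + 6.9 + 84/2.8
= 284 + 6.90 + 30
= 320.9 mOsm/kg ≈ 320.9 mOsm/kg
Osmolar gap = measured − calculated = 327 − 320.9 = 6.1 mOsm/kg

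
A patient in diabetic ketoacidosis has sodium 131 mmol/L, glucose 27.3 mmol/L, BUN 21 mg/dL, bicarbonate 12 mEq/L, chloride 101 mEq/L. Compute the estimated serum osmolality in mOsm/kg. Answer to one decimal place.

296.8 mOsm/kg

Calculated osmolality = 2·Na + glucose + BUN/2.8
= 2·131 + 27.3 + 21/2.8
= 262 + 27.30 + 7.50
= 296.8 mOsm/kg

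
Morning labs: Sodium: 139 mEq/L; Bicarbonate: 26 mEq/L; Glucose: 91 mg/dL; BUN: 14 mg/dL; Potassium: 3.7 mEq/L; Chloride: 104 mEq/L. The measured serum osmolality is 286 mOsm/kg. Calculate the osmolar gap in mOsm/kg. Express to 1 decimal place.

-2.1 mOsm/kg

Calculated osmolality = 2·Na + glucose/18 + BUN/2.8
= 2·139 + 91/18 + 14/2.8
= 278 + 5.06 + 5
= 288.06 mOsm/kg ≈ 288.1 mOsm/kg
Osmolar gap = measured − calculated = 286 − 288.1 = -2.1 mOsm/kg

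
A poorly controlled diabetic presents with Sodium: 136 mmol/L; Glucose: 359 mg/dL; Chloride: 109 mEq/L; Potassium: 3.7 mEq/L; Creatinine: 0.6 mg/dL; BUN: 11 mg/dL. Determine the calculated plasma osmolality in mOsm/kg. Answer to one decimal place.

Calculated osmolality = 2·Na + glucose/18 + BUN/2.8
= 2·136 + 359/18 + 11/2.8
= 272 + 19.94 + 3.93
= 295.87 mOsm/kg

295.9 mOsm/kg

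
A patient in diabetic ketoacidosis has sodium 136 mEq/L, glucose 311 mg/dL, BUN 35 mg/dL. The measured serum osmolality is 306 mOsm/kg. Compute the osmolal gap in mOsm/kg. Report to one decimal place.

Calculated osmolality = 2·Na + glucose/18 + BUN/2.8
= 2·136 + 311/18 + 35/2.8
= 272 + 17.28 + 12.50
= 301.78 mOsm/kg ≈ 301.8 mOsm/kg
Osmolar gap = measured − calculated = 306 − 301.8 = 4.2 mOsm/kg

4.2 mOsm/kg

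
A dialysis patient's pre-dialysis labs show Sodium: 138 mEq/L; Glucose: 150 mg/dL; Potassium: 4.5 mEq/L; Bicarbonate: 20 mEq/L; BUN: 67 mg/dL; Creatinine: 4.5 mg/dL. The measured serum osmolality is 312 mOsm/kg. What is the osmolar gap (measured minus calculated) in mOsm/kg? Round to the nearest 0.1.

3.7 mOsm/kg

Calculated osmolality = 2·Na + glucose/18 + BUN/2.8
= 2·138 + 150/18 + 67/2.8
= 276 + 8.33 + 23.93
= 308.26 mOsm/kg ≈ 308.3 mOsm/kg
Osmolar gap = measured − calculated = 312 − 308.3 = 3.7 mOsm/kg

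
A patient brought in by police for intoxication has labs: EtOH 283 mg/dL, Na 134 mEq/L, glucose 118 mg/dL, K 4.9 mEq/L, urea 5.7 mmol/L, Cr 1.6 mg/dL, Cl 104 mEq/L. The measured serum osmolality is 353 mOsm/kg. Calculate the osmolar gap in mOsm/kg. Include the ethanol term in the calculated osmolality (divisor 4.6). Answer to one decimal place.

11.2 mOsm/kg

Calculated osmolality = 2·Na + glucose/18 + urea + ethanol/4.6
= 2·134 + 118/18 + 5.7 + 283/4.6
= 268 + 6.56 + 5.70 + 61.52
= 341.78 mOsm/kg ≈ 341.8 mOsm/kg
Osmolar gap = measured − calculated = 353 − 341.8 = 11.2 mOsm/kg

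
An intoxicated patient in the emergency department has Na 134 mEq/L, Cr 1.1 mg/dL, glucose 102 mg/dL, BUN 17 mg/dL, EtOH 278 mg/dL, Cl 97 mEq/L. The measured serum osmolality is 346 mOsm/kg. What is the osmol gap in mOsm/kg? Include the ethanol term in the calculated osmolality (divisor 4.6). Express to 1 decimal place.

Calculated osmolality = 2·Na + glucose/18 + BUN/2.8 + ethanol/4.6
= 2·134 + 102/18 + 17/2.8 + 278/4.6
= 268 + 5.67 + 6.07 + 60.43
= 340.17 mOsm/kg ≈ 340.2 mOsm/kg
Osmolar gap = measured − calculated = 346 − 340.2 = 5.8 mOsm/kg

5.8 mOsm/kg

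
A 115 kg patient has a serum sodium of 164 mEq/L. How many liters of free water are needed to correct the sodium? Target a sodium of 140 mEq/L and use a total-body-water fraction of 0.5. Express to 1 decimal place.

9.9 L

TBW = 0.5 · 115 = 57.5 L
Free water deficit = TBW · (Na/140 − 1)
= 57.5 · (164/140 − 1)
= 57.5 · 0.1714
= 9.86 L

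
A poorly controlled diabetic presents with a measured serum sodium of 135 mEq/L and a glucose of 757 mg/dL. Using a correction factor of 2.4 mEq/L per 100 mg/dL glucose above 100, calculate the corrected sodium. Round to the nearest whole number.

151 mEq/L

Corrected Na = measured Na + 2.4 · (glucose − 100)/100
= 135 + 2.4 · (757 − 100)/100
= 135 + 15.8
= 150.8 mEq/L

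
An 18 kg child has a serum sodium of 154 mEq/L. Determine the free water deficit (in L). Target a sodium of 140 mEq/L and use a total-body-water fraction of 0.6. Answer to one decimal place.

TBW = 0.6 · 18 = 10.8 L
Free water deficit = TBW · (Na/140 − 1)
= 10.8 · (154/140 − 1)
= 10.8 · 0.1
= 1.08 L

1.1 L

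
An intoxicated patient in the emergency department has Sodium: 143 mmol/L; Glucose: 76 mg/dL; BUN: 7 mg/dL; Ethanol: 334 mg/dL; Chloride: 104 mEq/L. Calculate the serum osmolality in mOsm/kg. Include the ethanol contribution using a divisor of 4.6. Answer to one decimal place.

365.3 mOsm/kg

Calculated osmolality = 2·Na + glucose/18 + BUN/2.8 + ethanol/4.6
= 2·143 + 76/18 + 7/2.8 + 334/4.6
= 286 + 4.22 + 2.50 + 72.61
= 365.33 mOsm/kg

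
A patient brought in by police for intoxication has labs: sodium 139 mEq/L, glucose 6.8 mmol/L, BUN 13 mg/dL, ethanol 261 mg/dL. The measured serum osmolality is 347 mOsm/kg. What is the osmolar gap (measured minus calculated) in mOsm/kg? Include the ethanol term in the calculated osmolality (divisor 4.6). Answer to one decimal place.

Calculated osmolality = 2·Na + glucose + BUN/2.8 + ethanol/4.6
= 2·139 + 6.8 + 13/2.8 + 261/4.6
= 278 + 6.80 + 4.64 + 56.74
= 346.18 mOsm/kg ≈ 346.2 mOsm/kg
Osmolar gap = measured − calculated = 347 − 346.2 = 0.8 mOsm/kg

0.8 mOsm/kg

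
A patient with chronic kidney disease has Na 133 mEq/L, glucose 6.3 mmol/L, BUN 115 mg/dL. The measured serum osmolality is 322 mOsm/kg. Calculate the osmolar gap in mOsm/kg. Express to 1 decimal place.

8.6 mOsm/kg

Calculated osmolality = 2·Na + glucose + BUN/2.8
= 2·133 + 6.3 + 115/2.8
= 266 + 6.30 + 41.07
= 313.37 mOsm/kg ≈ 313.4 mOsm/kg
Osmolar gap = measured − calculated = 322 − 313.4 = 8.6 mOsm/kg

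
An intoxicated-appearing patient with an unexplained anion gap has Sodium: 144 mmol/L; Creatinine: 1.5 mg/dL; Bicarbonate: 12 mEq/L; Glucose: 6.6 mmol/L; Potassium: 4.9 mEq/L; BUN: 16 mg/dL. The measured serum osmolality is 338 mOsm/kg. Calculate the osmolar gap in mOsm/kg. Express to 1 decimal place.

Calculated osmolality = 2·Na + glucose + BUN/2.8
= 2·144 + 6.6 + 16/2.8
= 288 + 6.60 + 5.71
= 300.31 mOsm/kg ≈ 300.3 mOsm/kg
Osmolar gap = measured − calculated = 338 − 300.3 = 37.7 mOsm/kg

37.7 mOsm/kg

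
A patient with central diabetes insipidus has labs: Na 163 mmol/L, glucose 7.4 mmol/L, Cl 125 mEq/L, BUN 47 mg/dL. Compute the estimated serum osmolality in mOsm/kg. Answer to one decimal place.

350.2 mOsm/kg

Calculated osmolality = 2·Na + glucose + BUN/2.8
= 2·163 + 7.4 + 47/2.8
= 326 + 7.40 + 16.79
= 350.19 mOsm/kg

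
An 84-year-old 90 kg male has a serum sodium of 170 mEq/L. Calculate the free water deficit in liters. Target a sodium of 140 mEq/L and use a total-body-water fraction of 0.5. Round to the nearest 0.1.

TBW = 0.5 · 90 = 45 L
Free water deficit = TBW · (Na/140 − 1)
= 45 · (170/140 − 1)
= 45 · 0.2143
= 9.64 L

9.6 L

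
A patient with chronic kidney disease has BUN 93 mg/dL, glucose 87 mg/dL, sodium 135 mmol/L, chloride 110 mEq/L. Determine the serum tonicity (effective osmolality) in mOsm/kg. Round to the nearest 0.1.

274.8 mOsm/kg

Effective osmolality excludes urea (freely permeant across cell membranes):
2·Na + glucose/18
= 2·135 + 87/18
= 270 + 4.83
= 274.83 mOsm/kg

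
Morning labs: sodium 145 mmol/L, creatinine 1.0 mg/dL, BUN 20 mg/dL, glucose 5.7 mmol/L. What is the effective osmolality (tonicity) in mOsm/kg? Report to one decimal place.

Effective osmolality excludes urea (freely permeant across cell membranes):
2·Na + glucose
= 2·145 + 5.7
= 290 + 5.7
= 295.7 mOsm/kg

295.7 mOsm/kg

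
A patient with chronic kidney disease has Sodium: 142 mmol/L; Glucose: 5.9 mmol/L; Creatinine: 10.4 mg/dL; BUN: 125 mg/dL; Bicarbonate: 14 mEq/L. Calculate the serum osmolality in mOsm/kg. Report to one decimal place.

334.5 mOsm/kg

Calculated osmolality = 2·Na + glucose + BUN/2.8
= 2·142 + 5.9 + 125/2.8
= 284 + 5.90 + 44.64
= 334.54 mOsm/kg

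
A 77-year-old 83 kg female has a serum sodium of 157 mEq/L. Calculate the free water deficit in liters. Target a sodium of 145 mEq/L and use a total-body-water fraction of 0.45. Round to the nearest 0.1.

TBW = 0.45 · 83 = 37.35 L
Free water deficit = TBW · (Na/145 − 1)
= 37.35 · (157/145 − 1)
= 37.35 · 0.0828
= 3.09 L

3.1 L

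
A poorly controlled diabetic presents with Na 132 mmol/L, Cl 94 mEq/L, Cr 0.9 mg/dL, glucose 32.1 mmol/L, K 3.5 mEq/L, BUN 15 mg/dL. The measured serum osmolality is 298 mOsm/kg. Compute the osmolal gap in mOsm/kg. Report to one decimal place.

Calculated osmolality = 2·Na + glucose + BUN/2.8
= 2·132 + 32.1 + 15/2.8
= 264 + 32.10 + 5.36
= 301.46 mOsm/kg ≈ 301.5 mOsm/kg
Osmolar gap = measured − calculated = 298 − 301.5 = -3.5 mOsm/kg

-3.5 mOsm/kg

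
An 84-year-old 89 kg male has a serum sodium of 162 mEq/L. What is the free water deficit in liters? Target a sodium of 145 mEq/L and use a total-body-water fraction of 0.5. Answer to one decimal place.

TBW = 0.5 · 89 = 44.5 L
Free water deficit = TBW · (Na/145 − 1)
= 44.5 · (162/145 − 1)
= 44.5 · 0.1172
= 5.22 L

5.2 L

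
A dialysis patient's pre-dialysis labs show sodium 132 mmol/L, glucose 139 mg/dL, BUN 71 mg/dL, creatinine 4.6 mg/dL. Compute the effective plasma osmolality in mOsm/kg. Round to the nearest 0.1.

271.7 mOsm/kg

Effective osmolality excludes urea (freely permeant across cell membranes):
2·Na + glucose/18
= 2·132 + 139/18
= 264 + 7.72
= 271.72 mOsm/kg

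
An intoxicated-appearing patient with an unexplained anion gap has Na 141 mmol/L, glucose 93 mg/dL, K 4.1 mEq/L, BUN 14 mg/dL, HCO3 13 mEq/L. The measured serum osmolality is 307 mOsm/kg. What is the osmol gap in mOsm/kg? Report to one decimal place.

Calculated osmolality = 2·Na + glucose/18 + BUN/2.8
= 2·141 + 93/18 + 14/2.8
= 282 + 5.17 + 5
= 292.17 mOsm/kg ≈ 292.2 mOsm/kg
Osmolar gap = measured − calculated = 307 − 292.2 = 14.8 mOsm/kg

14.8 mOsm/kg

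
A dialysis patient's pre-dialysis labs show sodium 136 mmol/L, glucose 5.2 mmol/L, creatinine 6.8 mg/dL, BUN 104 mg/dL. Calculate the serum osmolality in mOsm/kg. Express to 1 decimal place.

Calculated osmolality = 2·Na + glucose + BUN/2.8
= 2·136 + 5.2 + 104/2.8
= 272 + 5.20 + 37.14
= 314.34 mOsm/kg

314.3 mOsm/kg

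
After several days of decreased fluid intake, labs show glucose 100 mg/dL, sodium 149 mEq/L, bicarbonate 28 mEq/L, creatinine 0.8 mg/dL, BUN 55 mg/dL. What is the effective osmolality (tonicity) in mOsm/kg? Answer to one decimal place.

303.6 mOsm/kg

Effective osmolality excludes urea (freely permeant across cell membranes):
2·Na + glucose/18
= 2·149 + 100/18
= 298 + 5.56
= 303.56 mOsm/kg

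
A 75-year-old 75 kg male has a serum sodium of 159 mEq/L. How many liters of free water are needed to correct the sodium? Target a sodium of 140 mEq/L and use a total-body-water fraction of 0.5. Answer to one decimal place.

TBW = 0.5 · 75 = 37.5 L
Free water deficit = TBW · (Na/140 − 1)
= 37.5 · (159/140 − 1)
= 37.5 · 0.1357
= 5.09 L

5.1 L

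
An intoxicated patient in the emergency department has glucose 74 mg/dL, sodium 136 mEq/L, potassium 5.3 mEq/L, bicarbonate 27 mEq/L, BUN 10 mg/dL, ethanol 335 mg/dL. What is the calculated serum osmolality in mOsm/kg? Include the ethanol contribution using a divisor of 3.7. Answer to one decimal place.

370.2 mOsm/kg

Calculated osmolality = 2·Na + glucose/18 + BUN/2.8 + ethanol/3.7
= 2·136 + 74/18 + 10/2.8 + 335/3.7
= 272 + 4.11 + 3.57 + 90.54
= 370.22 mOsm/kg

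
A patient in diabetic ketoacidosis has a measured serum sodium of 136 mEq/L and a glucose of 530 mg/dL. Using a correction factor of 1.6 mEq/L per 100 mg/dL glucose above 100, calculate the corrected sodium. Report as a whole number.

143 mEq/L

Corrected Na = measured Na + 1.6 · (glucose − 100)/100
= 136 + 1.6 · (530 − 100)/100
= 136 + 6.9
= 142.9 mEq/L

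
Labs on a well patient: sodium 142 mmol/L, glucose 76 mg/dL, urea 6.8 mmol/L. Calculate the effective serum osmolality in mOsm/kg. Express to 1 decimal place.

288.2 mOsm/kg

Effective osmolality excludes urea (freely permeant across cell membranes):
2·Na + glucose/18
= 2·142 + 76/18
= 284 + 4.22
= 288.22 mOsm/kg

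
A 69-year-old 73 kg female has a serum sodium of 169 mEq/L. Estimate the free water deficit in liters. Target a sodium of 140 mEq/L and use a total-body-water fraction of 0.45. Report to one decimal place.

6.8 L

TBW = 0.45 · 73 = 32.85 L
Free water deficit = TBW · (Na/140 − 1)
= 32.85 · (169/140 − 1)
= 32.85 · 0.2071
= 6.8 L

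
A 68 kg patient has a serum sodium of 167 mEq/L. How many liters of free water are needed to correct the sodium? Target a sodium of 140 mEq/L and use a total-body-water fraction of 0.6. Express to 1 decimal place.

TBW = 0.6 · 68 = 40.8 L
Free water deficit = TBW · (Na/140 − 1)
= 40.8 · (167/140 − 1)
= 40.8 · 0.1929
= 7.87 L

7.9 L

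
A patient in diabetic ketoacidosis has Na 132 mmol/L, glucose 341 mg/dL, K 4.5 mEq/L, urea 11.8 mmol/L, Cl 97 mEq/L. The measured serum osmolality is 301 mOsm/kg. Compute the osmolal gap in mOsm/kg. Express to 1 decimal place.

Calculated osmolality = 2·Na + glucose/18 + urea
= 2·132 + 341/18 + 11.8
= 264 + 18.94 + 11.80
= 294.74 mOsm/kg ≈ 294.7 mOsm/kg
Osmolar gap = measured − calculated = 301 − 294.7 = 6.3 mOsm/kg

6.3 mOsm/kg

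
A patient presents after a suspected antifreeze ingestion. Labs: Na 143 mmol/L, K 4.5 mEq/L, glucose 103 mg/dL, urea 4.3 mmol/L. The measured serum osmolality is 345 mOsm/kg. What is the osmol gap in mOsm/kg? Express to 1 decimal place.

49.0 mOsm/kg

Calculated osmolality = 2·Na + glucose/18 + urea
= 2·143 + 103/18 + 4.3
= 286 + 5.72 + 4.30
= 296.02 mOsm/kg ≈ 296.0 mOsm/kg
Osmolar gap = measured − calculated = 345 − 296.0 = 49.0 mOsm/kg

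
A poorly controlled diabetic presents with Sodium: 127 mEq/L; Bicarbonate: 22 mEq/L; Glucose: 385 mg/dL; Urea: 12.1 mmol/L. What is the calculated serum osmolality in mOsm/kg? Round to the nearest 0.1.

287.5 mOsm/kg

Calculated osmolality = 2·Na + glucose/18 + urea
= 2·127 + 385/18 + 12.1
= 254 + 21.39 + 12.10
= 287.49 mOsm/kg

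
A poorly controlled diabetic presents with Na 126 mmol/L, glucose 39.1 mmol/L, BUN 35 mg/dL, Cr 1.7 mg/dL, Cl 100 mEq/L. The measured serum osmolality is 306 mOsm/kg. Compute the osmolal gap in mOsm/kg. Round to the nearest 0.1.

Calculated osmolality = 2·Na + glucose + BUN/2.8
= 2·126 + 39.1 + 35/2.8
= 252 + 39.10 + 12.50
= 303.6 mOsm/kg ≈ 303.6 mOsm/kg
Osmolar gap = measured − calculated = 306 − 303.6 = 2.4 mOsm/kg

2.4 mOsm/kg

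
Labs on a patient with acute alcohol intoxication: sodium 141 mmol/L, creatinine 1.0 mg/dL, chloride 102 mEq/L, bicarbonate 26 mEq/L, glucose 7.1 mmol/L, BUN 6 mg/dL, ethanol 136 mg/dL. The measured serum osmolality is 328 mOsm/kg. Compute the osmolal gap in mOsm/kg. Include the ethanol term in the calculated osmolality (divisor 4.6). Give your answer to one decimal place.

Calculated osmolality = 2·Na + glucose + BUN/2.8 + ethanol/4.6
= 2·141 + 7.1 + 6/2.8 + 136/4.6
= 282 + 7.10 + 2.14 + 29.57
= 320.81 mOsm/kg ≈ 320.8 mOsm/kg
Osmolar gap = measured − calculated = 328 − 320.8 = 7.2 mOsm/kg

7.2 mOsm/kg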